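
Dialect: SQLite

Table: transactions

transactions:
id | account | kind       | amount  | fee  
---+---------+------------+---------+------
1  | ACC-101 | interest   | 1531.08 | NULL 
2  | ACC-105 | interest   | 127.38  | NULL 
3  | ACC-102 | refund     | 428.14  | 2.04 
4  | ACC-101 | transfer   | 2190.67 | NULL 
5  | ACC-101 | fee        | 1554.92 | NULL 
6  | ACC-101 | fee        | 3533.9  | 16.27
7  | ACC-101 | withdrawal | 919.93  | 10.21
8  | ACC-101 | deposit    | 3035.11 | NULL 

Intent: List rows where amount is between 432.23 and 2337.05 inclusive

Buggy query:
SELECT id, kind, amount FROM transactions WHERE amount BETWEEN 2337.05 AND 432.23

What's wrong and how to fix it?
Bug: BETWEEN expects the lower bound first; with 2337.05 AND 432.23 the range is empty

Fix: Swap the bounds so the smaller value comes first

Corrected query:
SELECT id, kind, amount FROM transactions WHERE amount BETWEEN 432.23 AND 2337.05

Result:
id | kind       | amount 
---+------------+--------
1  | interest   | 1531.08
4  | transfer   | 2190.67
5  | fee        | 1554.92
7  | withdrawal | 919.93 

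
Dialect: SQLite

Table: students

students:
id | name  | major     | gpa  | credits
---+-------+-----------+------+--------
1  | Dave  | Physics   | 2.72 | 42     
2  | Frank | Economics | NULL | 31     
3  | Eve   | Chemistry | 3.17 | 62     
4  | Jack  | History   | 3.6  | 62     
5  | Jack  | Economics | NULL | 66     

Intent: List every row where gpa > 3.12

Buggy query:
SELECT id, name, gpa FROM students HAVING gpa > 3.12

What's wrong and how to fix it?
Bug: This is a non-aggregate query (no GROUP BY, no aggregates), so in SQLite the HAVING clause is invalid here; a row-level condition belongs in WHERE

Fix: Use WHERE for row-level filtering

Corrected query:
SELECT id, name, gpa FROM students WHERE gpa > 3.12

Result:
id | name | gpa 
---+------+-----
3  | Eve  | 3.17
4  | Jack | 3.6 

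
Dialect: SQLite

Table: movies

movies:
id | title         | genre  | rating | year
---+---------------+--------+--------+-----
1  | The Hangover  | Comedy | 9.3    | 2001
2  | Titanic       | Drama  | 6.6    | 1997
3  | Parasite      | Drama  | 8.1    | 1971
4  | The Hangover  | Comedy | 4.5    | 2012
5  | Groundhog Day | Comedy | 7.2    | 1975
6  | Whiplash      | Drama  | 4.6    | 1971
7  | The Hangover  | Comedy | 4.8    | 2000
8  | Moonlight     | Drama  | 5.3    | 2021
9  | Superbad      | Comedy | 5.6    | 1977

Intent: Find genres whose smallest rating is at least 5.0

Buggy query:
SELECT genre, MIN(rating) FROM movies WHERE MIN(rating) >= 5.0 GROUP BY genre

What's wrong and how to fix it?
Bug: Aggregates like MIN are computed per group after WHERE runs

Fix: Replace WHERE with HAVING after the GROUP BY

Corrected query:
SELECT genre, MIN(rating) FROM movies GROUP BY genre HAVING MIN(rating) >= 5.0

Result:
(no rows)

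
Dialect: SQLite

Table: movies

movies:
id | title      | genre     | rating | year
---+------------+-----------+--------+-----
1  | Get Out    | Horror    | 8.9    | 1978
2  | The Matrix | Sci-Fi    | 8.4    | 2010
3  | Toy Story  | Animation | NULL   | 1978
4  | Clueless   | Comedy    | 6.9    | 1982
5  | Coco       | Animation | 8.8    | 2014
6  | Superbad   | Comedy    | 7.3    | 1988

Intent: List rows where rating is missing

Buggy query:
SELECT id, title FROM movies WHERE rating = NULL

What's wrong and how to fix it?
Bug: '= NULL' is always unknown in SQL three-valued logic, so no rows match

Fix: Replace '= NULL' with 'IS NULL'

Corrected query:
SELECT id, title FROM movies WHERE rating IS NULL

Result:
id | title    
---+----------
3  | Toy Story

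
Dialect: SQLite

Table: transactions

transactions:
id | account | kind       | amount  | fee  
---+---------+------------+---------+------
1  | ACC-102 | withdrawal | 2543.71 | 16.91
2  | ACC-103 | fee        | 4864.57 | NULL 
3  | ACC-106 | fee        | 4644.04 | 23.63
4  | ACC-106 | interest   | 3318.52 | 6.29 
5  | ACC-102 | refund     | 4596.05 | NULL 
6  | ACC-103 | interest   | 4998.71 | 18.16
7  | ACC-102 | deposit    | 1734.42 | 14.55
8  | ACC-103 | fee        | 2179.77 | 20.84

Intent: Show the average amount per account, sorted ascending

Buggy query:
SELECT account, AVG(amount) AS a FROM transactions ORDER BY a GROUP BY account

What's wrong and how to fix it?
Bug: GROUP BY must precede ORDER BY

Fix: Reorder: SELECT … FROM … GROUP BY … ORDER BY …

Corrected query:
SELECT account, AVG(amount) AS a FROM transactions GROUP BY account ORDER BY a

Result:
account | a      
--------+--------
ACC-102 | 2958.06
ACC-106 | 3981.28
ACC-103 | 4014.35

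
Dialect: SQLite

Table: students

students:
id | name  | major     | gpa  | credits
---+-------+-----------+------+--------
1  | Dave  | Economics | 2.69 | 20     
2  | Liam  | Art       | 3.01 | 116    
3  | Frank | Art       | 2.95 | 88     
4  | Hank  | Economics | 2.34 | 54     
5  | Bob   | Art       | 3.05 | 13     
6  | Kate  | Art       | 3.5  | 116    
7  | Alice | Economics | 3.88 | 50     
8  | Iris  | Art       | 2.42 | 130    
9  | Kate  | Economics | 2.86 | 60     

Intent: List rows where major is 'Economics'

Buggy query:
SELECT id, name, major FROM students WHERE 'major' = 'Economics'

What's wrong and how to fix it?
Bug: Single quotes denote string literals in SQL; the column name is being compared as a constant string

Fix: Reference the column as major without single quotes

Corrected query:
SELECT id, name, major FROM students WHERE major = 'Economics'

Result:
id | name  | major    
---+-------+----------
1  | Dave  | Economics
4  | Hank  | Economics
7  | Alice | Economics
9  | Kate  | Economics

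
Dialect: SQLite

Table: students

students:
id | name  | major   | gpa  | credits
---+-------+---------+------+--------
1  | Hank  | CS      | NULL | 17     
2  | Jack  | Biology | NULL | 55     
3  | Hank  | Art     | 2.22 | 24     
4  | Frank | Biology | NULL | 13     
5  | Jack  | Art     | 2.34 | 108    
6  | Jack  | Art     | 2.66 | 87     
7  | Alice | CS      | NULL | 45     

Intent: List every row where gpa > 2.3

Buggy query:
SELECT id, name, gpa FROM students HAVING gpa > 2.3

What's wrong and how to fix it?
Bug: This is a non-aggregate query (no GROUP BY, no aggregates), so in SQLite the HAVING clause is invalid here; a row-level condition belongs in WHERE

Fix: Replace HAVING with WHERE since the condition applies to individual rows

Corrected query:
SELECT id, name, gpa FROM students WHERE gpa > 2.3

Result:
id | name | gpa 
---+------+-----
5  | Jack | 2.34
6  | Jack | 2.66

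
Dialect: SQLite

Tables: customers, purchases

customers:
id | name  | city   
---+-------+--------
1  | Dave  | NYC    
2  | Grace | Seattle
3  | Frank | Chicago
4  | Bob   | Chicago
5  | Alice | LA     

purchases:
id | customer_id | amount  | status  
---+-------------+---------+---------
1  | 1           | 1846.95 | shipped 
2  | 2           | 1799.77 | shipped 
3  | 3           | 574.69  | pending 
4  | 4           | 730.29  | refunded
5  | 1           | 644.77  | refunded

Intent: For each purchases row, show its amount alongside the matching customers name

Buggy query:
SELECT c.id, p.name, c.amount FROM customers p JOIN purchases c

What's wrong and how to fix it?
Bug: Missing join condition: each purchases row is matched to all customers rows instead of just its own

Fix: Specify the join condition linking the foreign key to the parent id

Corrected query:
SELECT c.id, p.name, c.amount FROM customers p JOIN purchases c ON c.customer_id = p.id

Result:
id | name  | amount 
---+-------+--------
1  | Dave  | 1846.95
2  | Grace | 1799.77
3  | Frank | 574.69 
4  | Bob   | 730.29 
5  | Dave  | 644.77 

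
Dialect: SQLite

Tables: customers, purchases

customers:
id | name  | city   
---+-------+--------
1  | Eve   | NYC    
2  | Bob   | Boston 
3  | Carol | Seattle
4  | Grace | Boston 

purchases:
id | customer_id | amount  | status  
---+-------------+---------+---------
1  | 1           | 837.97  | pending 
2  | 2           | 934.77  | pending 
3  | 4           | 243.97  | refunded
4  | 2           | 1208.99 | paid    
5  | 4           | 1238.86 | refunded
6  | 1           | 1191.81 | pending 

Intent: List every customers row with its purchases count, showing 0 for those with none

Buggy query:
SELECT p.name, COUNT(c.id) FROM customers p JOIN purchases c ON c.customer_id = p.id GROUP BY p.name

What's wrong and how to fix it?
Bug: An inner join excludes parents with zero children

Fix: Use LEFT JOIN so parents without children still appear (COUNT(c.id) gives 0)

Corrected query:
SELECT p.name, COUNT(c.id) FROM customers p LEFT JOIN purchases c ON c.customer_id = p.id GROUP BY p.name

Result:
name  | COUNT(c.id)
------+------------
Bob   | 2          
Carol | 0          
Eve   | 2          
Grace | 2          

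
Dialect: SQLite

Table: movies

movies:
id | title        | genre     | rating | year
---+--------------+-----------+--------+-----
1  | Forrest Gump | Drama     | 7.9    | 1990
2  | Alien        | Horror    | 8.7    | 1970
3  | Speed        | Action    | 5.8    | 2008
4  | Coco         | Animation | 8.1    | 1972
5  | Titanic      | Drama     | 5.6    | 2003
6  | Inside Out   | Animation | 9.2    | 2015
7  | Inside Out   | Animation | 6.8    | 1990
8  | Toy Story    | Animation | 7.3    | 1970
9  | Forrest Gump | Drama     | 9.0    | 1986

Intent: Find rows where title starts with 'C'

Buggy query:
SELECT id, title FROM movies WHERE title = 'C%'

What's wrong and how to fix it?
Bug: '=' compares the literal string including the % character; pattern matching needs LIKE

Fix: Replace '=' with LIKE so 'C%' is treated as a pattern

Corrected query:
SELECT id, title FROM movies WHERE title LIKE 'C%'

Result:
id | title
---+------
4  | Coco 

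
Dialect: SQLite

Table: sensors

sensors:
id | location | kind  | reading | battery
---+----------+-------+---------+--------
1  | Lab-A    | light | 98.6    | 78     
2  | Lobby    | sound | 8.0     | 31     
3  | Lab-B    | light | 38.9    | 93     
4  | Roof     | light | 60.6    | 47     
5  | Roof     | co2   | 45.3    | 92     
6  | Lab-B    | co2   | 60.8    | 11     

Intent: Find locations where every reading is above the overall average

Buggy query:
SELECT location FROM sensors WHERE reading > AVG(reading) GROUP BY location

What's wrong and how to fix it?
Bug: AVG() is an aggregate; it can't sit directly in WHERE

Fix: Compute the overall average in a scalar subquery and compare each group's MIN against it in HAVING

Corrected query:
SELECT location FROM sensors GROUP BY location HAVING MIN(reading) > (SELECT AVG(reading) FROM sensors)

Result:
location
--------
Lab-A   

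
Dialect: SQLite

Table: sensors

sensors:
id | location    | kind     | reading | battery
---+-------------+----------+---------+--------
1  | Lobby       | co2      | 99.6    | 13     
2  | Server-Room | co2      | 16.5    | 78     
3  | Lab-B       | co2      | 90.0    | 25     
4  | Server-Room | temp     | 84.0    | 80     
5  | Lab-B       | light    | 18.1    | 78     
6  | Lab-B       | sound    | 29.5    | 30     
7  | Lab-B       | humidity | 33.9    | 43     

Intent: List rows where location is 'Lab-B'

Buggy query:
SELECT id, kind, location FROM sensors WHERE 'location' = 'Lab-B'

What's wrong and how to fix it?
Bug: Single quotes denote string literals in SQL; the column name is being compared as a constant string

Fix: Remove the quotes around the column name (or use double quotes for an identifier)

Corrected query:
SELECT id, kind, location FROM sensors WHERE location = 'Lab-B'

Result:
id | kind     | location
---+----------+---------
3  | co2      | Lab-B   
5  | light    | Lab-B   
6  | sound    | Lab-B   
7  | humidity | Lab-B   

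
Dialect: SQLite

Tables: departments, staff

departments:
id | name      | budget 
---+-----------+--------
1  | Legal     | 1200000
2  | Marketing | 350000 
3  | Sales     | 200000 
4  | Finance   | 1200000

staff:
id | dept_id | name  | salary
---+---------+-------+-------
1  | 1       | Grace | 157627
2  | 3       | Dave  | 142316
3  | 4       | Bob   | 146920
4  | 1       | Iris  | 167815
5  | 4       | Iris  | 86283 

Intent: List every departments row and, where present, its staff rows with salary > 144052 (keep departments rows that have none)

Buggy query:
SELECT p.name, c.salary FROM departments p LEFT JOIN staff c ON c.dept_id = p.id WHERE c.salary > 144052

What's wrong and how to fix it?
Bug: A WHERE condition on the right-hand table after LEFT JOIN drops unmatched parents

Fix: Put 'c.salary > 144052' in the JOIN's ON clause instead of WHERE

Corrected query:
SELECT p.name, c.salary FROM departments p LEFT JOIN staff c ON c.dept_id = p.id AND c.salary > 144052

Result:
name      | salary
----------+-------
Legal     | 157627
Legal     | 167815
Marketing | NULL  
Sales     | NULL  
Finance   | 146920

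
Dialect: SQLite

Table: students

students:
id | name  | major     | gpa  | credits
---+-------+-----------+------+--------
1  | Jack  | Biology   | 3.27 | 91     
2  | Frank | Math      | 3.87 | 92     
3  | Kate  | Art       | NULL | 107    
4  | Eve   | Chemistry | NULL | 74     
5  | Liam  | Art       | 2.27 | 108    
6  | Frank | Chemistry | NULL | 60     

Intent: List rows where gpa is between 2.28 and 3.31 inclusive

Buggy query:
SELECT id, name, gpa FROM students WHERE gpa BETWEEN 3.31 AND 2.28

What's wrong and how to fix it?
Bug: The bounds are reversed; BETWEEN a AND b requires a <= b to match anything

Fix: Write BETWEEN 2.28 AND 3.31

Corrected query:
SELECT id, name, gpa FROM students WHERE gpa BETWEEN 2.28 AND 3.31

Result:
id | name | gpa 
---+------+-----
1  | Jack | 3.27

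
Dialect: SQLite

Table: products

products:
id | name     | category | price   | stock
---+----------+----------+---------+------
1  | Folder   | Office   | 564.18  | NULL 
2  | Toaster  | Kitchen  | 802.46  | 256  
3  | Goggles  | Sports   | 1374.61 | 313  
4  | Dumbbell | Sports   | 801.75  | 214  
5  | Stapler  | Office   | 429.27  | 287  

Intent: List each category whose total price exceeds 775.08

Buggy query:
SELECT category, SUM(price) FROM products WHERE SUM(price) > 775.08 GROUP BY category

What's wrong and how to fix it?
Bug: SUM(price) is an aggregate, but WHERE filters rows before aggregation

Fix: Use HAVING (which filters groups after aggregation) instead of WHERE

Corrected query:
SELECT category, SUM(price) FROM products GROUP BY category HAVING SUM(price) > 775.08

Result:
category | SUM(price)
---------+-----------
Kitchen  | 802.46    
Office   | 993.45    
Sports   | 2176.36   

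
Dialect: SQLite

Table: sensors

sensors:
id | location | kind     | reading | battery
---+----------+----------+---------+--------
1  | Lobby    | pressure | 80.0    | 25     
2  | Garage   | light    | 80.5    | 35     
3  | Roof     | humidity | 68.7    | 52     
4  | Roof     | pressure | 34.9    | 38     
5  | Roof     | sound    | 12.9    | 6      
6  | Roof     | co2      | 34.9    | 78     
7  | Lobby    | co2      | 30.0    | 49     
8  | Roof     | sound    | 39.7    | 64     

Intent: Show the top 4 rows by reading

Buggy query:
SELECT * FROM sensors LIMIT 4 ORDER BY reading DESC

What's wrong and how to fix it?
Bug: ORDER BY cannot follow LIMIT; LIMIT is the final clause

Fix: Sort with ORDER BY, then apply LIMIT

Corrected query:
SELECT * FROM sensors ORDER BY reading DESC LIMIT 4

Result:
id | location | kind     | reading | battery
---+----------+----------+---------+--------
2  | Garage   | light    | 80.5    | 35     
1  | Lobby    | pressure | 80      | 25     
3  | Roof     | humidity | 68.7    | 52     
8  | Roof     | sound    | 39.7    | 64     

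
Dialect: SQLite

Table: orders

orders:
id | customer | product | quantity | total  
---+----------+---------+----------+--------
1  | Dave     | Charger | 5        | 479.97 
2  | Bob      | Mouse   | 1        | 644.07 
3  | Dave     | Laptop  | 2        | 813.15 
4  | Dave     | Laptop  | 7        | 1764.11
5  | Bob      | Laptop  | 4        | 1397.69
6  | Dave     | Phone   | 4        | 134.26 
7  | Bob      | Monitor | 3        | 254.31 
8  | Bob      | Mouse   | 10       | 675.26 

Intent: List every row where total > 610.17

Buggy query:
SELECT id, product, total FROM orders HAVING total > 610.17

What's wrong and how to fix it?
Bug: This is a non-aggregate query (no GROUP BY, no aggregates), so in SQLite the HAVING clause is invalid here; a row-level condition belongs in WHERE

Fix: Use WHERE for row-level filtering

Corrected query:
SELECT id, product, total FROM orders WHERE total > 610.17

Result:
id | product | total  
---+---------+--------
2  | Mouse   | 644.07 
3  | Laptop  | 813.15 
4  | Laptop  | 1764.11
5  | Laptop  | 1397.69
8  | Mouse   | 675.26 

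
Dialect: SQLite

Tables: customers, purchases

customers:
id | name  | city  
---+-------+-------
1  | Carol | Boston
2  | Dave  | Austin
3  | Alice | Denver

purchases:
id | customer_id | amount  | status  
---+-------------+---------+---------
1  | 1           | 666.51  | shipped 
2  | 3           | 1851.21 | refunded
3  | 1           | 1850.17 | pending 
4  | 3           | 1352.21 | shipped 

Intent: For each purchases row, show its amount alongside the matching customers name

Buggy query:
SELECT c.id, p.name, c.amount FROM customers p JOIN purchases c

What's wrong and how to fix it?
Bug: JOIN with no ON clause produces a cartesian product; every purchases row pairs with every customers row

Fix: Specify the join condition linking the foreign key to the parent id

Corrected query:
SELECT c.id, p.name, c.amount FROM customers p JOIN purchases c ON c.customer_id = p.id

Result:
id | name  | amount 
---+-------+--------
1  | Carol | 666.51 
2  | Alice | 1851.21
3  | Carol | 1850.17
4  | Alice | 1352.21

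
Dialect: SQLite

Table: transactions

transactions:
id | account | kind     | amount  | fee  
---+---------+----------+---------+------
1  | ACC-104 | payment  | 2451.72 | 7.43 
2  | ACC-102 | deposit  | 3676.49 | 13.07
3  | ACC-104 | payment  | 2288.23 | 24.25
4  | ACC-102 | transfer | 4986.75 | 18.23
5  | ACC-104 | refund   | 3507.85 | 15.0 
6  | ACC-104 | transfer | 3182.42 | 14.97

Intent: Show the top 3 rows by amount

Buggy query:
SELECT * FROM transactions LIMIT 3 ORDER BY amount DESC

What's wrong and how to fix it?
Bug: ORDER BY cannot follow LIMIT; LIMIT is the final clause

Fix: Sort with ORDER BY, then apply LIMIT

Corrected query:
SELECT * FROM transactions ORDER BY amount DESC LIMIT 3

Result:
id | account | kind     | amount  | fee  
---+---------+----------+---------+------
4  | ACC-102 | transfer | 4986.75 | 18.23
2  | ACC-102 | deposit  | 3676.49 | 13.07
5  | ACC-104 | refund   | 3507.85 | 15   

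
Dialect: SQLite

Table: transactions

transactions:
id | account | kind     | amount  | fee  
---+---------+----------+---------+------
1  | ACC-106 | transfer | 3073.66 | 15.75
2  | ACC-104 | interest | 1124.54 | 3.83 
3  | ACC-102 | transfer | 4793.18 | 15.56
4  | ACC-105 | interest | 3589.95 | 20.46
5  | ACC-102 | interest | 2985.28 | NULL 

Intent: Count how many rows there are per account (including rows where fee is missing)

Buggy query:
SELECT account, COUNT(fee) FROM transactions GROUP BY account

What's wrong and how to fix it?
Bug: COUNT(fee) skips NULLs, so groups with missing fee are undercounted

Fix: Use COUNT(*) to count all rows regardless of NULL

Corrected query:
SELECT account, COUNT(*) FROM transactions GROUP BY account

Result:
account | COUNT(*)
--------+---------
ACC-102 | 2       
ACC-104 | 1       
ACC-105 | 1       
ACC-106 | 1       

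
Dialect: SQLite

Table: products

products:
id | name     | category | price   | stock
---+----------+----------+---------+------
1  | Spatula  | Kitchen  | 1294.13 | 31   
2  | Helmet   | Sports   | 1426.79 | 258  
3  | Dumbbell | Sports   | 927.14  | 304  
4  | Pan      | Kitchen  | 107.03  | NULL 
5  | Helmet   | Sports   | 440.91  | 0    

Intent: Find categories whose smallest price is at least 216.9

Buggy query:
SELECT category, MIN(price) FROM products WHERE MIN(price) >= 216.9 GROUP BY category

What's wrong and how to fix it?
Bug: MIN() in WHERE is a misuse of aggregate

Fix: Replace WHERE with HAVING after the GROUP BY

Corrected query:
SELECT category, MIN(price) FROM products GROUP BY category HAVING MIN(price) >= 216.9

Result:
category | MIN(price)
---------+-----------
Sports   | 440.91    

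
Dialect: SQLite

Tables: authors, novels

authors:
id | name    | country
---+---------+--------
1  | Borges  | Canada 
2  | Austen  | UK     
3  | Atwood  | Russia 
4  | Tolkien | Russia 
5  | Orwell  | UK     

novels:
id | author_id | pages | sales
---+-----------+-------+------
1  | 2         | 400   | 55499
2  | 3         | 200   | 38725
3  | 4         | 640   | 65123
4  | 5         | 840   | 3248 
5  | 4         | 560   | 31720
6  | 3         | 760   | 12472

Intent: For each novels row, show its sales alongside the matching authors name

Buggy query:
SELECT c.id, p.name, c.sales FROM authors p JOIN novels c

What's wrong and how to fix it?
Bug: JOIN with no ON clause produces a cartesian product; every novels row pairs with every authors row

Fix: Add ON c.author_id = p.id to the JOIN

Corrected query:
SELECT c.id, p.name, c.sales FROM authors p JOIN novels c ON c.author_id = p.id

Result:
id | name    | sales
---+---------+------
1  | Austen  | 55499
2  | Atwood  | 38725
3  | Tolkien | 65123
4  | Orwell  | 3248 
5  | Tolkien | 31720
6  | Atwood  | 12472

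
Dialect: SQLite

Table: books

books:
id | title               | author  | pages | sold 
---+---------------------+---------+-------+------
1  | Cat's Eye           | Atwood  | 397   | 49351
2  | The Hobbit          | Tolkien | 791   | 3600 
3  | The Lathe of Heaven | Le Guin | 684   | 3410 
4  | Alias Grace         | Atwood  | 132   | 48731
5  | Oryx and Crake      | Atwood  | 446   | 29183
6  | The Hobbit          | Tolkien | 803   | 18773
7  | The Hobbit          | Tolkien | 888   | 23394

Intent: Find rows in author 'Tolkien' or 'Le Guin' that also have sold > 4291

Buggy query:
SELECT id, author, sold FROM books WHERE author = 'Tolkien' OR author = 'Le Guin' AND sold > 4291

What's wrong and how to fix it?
Bug: Without parentheses, AND is evaluated before OR, so the sold filter only applies to the 'Le Guin' branch

Fix: Group the OR with parentheses (or use IN), then AND the threshold

Corrected query:
SELECT id, author, sold FROM books WHERE (author = 'Tolkien' OR author = 'Le Guin') AND sold > 4291

Result:
id | author  | sold 
---+---------+------
6  | Tolkien | 18773
7  | Tolkien | 23394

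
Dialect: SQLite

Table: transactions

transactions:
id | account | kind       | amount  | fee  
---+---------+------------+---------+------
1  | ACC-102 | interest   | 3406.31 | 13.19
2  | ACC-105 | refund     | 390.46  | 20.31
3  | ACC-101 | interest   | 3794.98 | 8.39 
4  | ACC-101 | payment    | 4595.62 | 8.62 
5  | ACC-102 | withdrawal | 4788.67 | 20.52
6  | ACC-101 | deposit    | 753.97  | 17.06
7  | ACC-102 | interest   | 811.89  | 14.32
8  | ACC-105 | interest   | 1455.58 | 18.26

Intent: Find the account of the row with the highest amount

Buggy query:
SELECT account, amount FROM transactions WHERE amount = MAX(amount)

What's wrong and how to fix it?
Bug: MAX(amount) is an aggregate and cannot be used directly in WHERE

Fix: Wrap MAX in a scalar subquery so WHERE compares against a single value

Corrected query:
SELECT account, amount FROM transactions WHERE amount = (SELECT MAX(amount) FROM transactions)

Result:
account | amount 
--------+--------
ACC-102 | 4788.67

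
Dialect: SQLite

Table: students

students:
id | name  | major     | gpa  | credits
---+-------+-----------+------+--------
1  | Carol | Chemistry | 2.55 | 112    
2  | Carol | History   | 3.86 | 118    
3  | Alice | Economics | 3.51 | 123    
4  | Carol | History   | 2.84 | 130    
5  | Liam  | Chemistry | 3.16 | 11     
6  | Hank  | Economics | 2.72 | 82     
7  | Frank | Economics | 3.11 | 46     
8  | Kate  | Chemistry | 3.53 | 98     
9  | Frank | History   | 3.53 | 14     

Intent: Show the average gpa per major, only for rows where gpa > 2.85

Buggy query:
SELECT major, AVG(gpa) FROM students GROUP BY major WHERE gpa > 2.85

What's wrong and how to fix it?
Bug: Row-level WHERE must come before GROUP BY in the clause order

Fix: Place WHERE between FROM and GROUP BY

Corrected query:
SELECT major, AVG(gpa) FROM students WHERE gpa > 2.85 GROUP BY major

Result:
major     | AVG(gpa)
----------+---------
Chemistry | 3.345   
Economics | 3.31    
History   | 3.695   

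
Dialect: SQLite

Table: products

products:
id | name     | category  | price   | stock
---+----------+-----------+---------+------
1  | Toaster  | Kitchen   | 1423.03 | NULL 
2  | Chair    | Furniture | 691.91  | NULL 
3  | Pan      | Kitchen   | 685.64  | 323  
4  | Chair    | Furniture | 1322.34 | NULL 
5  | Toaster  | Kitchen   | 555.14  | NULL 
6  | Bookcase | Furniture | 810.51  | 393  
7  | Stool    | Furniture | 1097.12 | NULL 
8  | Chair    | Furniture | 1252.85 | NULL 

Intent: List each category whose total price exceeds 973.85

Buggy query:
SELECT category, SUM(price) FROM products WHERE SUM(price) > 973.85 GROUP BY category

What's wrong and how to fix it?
Bug: SUM(price) is an aggregate, but WHERE filters rows before aggregation

Fix: Use HAVING (which filters groups after aggregation) instead of WHERE

Corrected query:
SELECT category, SUM(price) FROM products GROUP BY category HAVING SUM(price) > 973.85

Result:
category  | SUM(price)
----------+-----------
Furniture | 5174.73   
Kitchen   | 2663.81   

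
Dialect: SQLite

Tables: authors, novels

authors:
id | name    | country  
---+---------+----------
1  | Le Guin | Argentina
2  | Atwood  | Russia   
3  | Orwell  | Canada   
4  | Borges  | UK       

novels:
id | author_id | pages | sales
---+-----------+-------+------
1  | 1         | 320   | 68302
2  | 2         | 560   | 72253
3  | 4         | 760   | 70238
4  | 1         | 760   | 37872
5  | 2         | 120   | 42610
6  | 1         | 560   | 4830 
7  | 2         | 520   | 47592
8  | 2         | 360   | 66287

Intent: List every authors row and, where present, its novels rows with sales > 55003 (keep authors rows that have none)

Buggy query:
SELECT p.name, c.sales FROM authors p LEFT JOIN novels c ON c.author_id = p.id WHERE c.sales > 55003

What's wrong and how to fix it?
Bug: A WHERE condition on the right-hand table after LEFT JOIN drops unmatched parents

Fix: Put 'c.sales > 55003' in the JOIN's ON clause instead of WHERE

Corrected query:
SELECT p.name, c.sales FROM authors p LEFT JOIN novels c ON c.author_id = p.id AND c.sales > 55003

Result:
name    | sales
--------+------
Le Guin | 68302
Atwood  | 66287
Atwood  | 72253
Orwell  | NULL 
Borges  | 70238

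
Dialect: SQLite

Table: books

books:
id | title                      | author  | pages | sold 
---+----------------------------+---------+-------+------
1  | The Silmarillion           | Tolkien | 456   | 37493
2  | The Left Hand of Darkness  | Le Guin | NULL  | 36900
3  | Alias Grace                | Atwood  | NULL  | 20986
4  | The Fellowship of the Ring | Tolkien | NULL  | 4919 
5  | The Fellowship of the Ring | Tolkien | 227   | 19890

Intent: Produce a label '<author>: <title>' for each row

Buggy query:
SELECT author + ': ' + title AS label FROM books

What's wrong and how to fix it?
Bug: '+' is numeric addition; on text columns SQLite converts them to 0 instead of concatenating

Fix: Use the || operator for string concatenation

Corrected query:
SELECT author || ': ' || title AS label FROM books

Result:
label                              
-----------------------------------
Tolkien: The Silmarillion          
Le Guin: The Left Hand of Darkness 
Atwood: Alias Grace                
Tolkien: The Fellowship of the Ring
Tolkien: The Fellowship of the Ring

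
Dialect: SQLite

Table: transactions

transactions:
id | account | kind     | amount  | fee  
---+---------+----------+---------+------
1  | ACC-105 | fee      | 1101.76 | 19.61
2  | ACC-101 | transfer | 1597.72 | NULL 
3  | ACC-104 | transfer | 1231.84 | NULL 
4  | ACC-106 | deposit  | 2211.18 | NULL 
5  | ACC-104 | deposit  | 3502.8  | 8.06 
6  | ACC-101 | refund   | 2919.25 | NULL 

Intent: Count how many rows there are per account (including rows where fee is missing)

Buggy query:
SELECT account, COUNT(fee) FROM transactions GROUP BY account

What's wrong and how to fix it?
Bug: COUNT(column) counts non-NULL values only; rows with NULL fee aren't counted

Fix: Use COUNT(*) to count all rows regardless of NULL

Corrected query:
SELECT account, COUNT(*) FROM transactions GROUP BY account

Result:
account | COUNT(*)
--------+---------
ACC-101 | 2       
ACC-104 | 2       
ACC-105 | 1       
ACC-106 | 1       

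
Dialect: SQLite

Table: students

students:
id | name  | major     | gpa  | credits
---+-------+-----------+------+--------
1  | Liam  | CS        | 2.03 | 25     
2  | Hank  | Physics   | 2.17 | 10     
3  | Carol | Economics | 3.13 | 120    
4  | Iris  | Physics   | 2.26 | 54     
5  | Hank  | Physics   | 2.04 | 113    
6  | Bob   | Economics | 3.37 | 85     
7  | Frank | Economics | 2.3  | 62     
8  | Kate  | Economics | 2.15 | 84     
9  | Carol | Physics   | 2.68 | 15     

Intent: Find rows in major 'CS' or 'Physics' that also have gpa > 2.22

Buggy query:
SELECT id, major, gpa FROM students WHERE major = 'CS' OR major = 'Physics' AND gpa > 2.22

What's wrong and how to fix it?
Bug: Without parentheses, AND is evaluated before OR, so the gpa filter only applies to the 'Physics' branch

Fix: Add parentheses around the OR so the AND applies to both alternatives

Corrected query:
SELECT id, major, gpa FROM students WHERE (major = 'CS' OR major = 'Physics') AND gpa > 2.22

Result:
id | major   | gpa 
---+---------+-----
4  | Physics | 2.26
9  | Physics | 2.68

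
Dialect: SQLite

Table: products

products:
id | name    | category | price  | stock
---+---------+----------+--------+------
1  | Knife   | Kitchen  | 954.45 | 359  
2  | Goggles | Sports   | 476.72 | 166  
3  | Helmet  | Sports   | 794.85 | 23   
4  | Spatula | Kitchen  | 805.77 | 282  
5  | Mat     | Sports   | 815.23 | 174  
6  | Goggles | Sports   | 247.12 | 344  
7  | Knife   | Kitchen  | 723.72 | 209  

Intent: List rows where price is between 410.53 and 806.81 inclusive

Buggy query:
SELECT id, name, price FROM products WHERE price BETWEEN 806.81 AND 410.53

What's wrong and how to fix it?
Bug: BETWEEN expects the lower bound first; with 806.81 AND 410.53 the range is empty

Fix: Swap the bounds so the smaller value comes first

Corrected query:
SELECT id, name, price FROM products WHERE price BETWEEN 410.53 AND 806.81

Result:
id | name    | price 
---+---------+-------
2  | Goggles | 476.72
3  | Helmet  | 794.85
4  | Spatula | 805.77
7  | Knife   | 723.72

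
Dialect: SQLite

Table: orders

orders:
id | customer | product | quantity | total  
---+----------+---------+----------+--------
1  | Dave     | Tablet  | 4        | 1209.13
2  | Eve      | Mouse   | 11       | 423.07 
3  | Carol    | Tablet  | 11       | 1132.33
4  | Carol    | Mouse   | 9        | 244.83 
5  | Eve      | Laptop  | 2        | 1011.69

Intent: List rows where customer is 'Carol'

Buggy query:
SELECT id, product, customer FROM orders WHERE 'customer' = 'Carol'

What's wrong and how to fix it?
Bug: Single quotes denote string literals in SQL; the column name is being compared as a constant string

Fix: Reference the column as customer without single quotes

Corrected query:
SELECT id, product, customer FROM orders WHERE customer = 'Carol'

Result:
id | product | customer
---+---------+---------
3  | Tablet  | Carol   
4  | Mouse   | Carol   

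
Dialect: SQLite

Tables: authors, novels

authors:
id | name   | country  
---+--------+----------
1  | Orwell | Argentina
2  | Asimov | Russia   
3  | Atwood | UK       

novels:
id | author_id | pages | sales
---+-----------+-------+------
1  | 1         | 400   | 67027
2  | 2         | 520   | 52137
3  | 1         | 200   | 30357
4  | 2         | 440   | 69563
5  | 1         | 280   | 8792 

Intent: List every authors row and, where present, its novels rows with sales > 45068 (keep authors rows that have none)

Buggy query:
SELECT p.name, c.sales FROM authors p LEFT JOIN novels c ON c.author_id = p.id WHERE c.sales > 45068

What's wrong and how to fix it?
Bug: A WHERE condition on the right-hand table after LEFT JOIN drops unmatched parents

Fix: Put 'c.sales > 45068' in the JOIN's ON clause instead of WHERE

Corrected query:
SELECT p.name, c.sales FROM authors p LEFT JOIN novels c ON c.author_id = p.id AND c.sales > 45068

Result:
name   | sales
-------+------
Orwell | 67027
Asimov | 52137
Asimov | 69563
Atwood | NULL 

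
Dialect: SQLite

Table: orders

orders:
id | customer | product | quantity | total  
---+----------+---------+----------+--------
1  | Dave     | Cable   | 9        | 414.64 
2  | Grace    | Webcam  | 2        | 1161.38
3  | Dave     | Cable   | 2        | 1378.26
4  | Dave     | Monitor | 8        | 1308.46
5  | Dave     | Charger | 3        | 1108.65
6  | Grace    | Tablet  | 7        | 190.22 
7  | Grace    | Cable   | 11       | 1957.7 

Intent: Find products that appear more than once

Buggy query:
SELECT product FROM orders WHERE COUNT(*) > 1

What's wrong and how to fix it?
Bug: WHERE can't reference COUNT(*); aggregates are computed after WHERE

Fix: Group first, then use HAVING for the count condition

Corrected query:
SELECT product FROM orders GROUP BY product HAVING COUNT(*) > 1

Result:
product
-------
Cable  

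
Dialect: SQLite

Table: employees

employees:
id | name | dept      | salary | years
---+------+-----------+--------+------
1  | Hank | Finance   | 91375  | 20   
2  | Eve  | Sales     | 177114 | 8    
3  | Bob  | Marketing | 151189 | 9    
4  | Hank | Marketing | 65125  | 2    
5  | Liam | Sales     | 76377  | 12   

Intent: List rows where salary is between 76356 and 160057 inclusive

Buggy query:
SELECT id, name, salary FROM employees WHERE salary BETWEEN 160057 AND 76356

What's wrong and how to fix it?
Bug: The bounds are reversed; BETWEEN a AND b requires a <= b to match anything

Fix: Swap the bounds so the smaller value comes first

Corrected query:
SELECT id, name, salary FROM employees WHERE salary BETWEEN 76356 AND 160057

Result:
id | name | salary
---+------+-------
1  | Hank | 91375 
3  | Bob  | 151189
5  | Liam | 76377 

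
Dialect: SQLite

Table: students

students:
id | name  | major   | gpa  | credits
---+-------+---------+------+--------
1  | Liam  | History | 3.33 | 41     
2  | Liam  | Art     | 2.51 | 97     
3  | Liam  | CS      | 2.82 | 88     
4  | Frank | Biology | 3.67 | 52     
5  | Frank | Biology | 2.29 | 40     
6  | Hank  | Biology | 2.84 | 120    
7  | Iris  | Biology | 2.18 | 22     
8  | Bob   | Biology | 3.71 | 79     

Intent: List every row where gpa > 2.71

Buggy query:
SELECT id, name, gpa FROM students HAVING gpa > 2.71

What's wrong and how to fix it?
Bug: HAVING filters the output of aggregation, but this query has no GROUP BY and no aggregate functions, so SQLite rejects it (HAVING clause on a non-aggregate query); the condition here is per row

Fix: Use WHERE for row-level filtering

Corrected query:
SELECT id, name, gpa FROM students WHERE gpa > 2.71

Result:
id | name  | gpa 
---+-------+-----
1  | Liam  | 3.33
3  | Liam  | 2.82
4  | Frank | 3.67
6  | Hank  | 2.84
8  | Bob   | 3.71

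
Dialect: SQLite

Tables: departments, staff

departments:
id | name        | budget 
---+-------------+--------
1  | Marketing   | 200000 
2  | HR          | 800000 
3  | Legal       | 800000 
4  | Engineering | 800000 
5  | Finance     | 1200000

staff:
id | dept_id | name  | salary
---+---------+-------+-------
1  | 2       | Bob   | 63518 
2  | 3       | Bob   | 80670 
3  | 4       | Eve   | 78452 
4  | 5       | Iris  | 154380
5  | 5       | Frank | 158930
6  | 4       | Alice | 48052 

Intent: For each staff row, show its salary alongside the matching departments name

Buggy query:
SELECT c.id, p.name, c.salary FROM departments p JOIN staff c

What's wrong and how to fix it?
Bug: Missing join condition: each staff row is matched to all departments rows instead of just its own

Fix: Add ON c.dept_id = p.id to the JOIN

Corrected query:
SELECT c.id, p.name, c.salary FROM departments p JOIN staff c ON c.dept_id = p.id

Result:
id | name        | salary
---+-------------+-------
1  | HR          | 63518 
2  | Legal       | 80670 
3  | Engineering | 78452 
4  | Finance     | 154380
5  | Finance     | 158930
6  | Engineering | 48052 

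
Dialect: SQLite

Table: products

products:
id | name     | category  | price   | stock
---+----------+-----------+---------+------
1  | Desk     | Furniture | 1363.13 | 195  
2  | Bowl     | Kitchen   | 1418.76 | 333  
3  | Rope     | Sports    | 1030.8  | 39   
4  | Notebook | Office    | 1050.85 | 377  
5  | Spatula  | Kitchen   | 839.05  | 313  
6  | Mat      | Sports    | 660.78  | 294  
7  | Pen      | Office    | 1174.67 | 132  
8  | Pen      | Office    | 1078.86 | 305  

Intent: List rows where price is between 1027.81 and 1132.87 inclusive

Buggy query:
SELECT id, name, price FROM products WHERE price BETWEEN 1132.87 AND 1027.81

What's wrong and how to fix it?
Bug: BETWEEN expects the lower bound first; with 1132.87 AND 1027.81 the range is empty

Fix: Write BETWEEN 1027.81 AND 1132.87

Corrected query:
SELECT id, name, price FROM products WHERE price BETWEEN 1027.81 AND 1132.87

Result:
id | name     | price  
---+----------+--------
3  | Rope     | 1030.8 
4  | Notebook | 1050.85
8  | Pen      | 1078.86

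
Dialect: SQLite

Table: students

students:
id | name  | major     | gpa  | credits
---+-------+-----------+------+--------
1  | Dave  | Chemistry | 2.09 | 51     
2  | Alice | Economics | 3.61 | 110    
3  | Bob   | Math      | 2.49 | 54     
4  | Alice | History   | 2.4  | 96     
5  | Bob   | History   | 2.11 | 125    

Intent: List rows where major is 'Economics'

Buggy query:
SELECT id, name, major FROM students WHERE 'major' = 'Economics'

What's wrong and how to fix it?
Bug: 'major' in single quotes is a string literal, not the column; the comparison is literal-vs-literal and never true

Fix: Remove the quotes around the column name (or use double quotes for an identifier)

Corrected query:
SELECT id, name, major FROM students WHERE major = 'Economics'

Result:
id | name  | major    
---+-------+----------
2  | Alice | Economics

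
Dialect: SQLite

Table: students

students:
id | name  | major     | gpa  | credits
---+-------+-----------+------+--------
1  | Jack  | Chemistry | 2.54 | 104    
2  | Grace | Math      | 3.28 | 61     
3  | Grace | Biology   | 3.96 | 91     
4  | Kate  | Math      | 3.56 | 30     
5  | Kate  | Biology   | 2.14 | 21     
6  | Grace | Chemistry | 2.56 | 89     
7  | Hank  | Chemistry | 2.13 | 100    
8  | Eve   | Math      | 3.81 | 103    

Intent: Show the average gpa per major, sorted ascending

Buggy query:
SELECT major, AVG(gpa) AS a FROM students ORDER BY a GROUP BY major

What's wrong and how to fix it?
Bug: ORDER BY appears before GROUP BY; SQL clause order requires GROUP BY first

Fix: Move ORDER BY to the end, after GROUP BY

Corrected query:
SELECT major, AVG(gpa) AS a FROM students GROUP BY major ORDER BY a

Result:
major     | a   
----------+-----
Chemistry | 2.41
Biology   | 3.05
Math      | 3.55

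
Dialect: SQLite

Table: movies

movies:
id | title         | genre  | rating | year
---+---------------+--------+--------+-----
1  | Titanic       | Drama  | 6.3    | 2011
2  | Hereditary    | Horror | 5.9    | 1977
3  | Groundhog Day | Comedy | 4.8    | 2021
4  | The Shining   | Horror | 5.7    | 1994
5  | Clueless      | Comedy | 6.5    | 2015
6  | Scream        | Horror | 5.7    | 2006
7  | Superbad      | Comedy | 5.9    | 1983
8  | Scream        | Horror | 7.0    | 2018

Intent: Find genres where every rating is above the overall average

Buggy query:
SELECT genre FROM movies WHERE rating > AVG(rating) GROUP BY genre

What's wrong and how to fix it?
Bug: WHERE evaluates per row before aggregation, so AVG() is unavailable

Fix: Use a subquery for AVG and a HAVING MIN(...) filter so the condition holds for every row in the group

Corrected query:
SELECT genre FROM movies GROUP BY genre HAVING MIN(rating) > (SELECT AVG(rating) FROM movies)

Result:
genre
-----
Drama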